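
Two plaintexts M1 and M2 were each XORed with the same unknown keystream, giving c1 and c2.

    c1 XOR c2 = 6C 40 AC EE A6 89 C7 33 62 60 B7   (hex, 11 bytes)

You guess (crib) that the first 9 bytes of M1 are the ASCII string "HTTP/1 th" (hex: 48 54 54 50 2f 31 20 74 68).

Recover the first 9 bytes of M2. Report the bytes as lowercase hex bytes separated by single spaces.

24 14 f8 be 89 b8 e7 47 0a

Since c1 ⊕ c2 = M1 ⊕ M2, XORing with the guessed M1 bytes yields the corresponding M2 bytes: M2 = (c1 ⊕ c2) ⊕ M1.
6c ⊕ 48 = 24
40 ⊕ 54 = 14
ac ⊕ 54 = f8
ee ⊕ 50 = be
a6 ⊕ 2f = 89
89 ⊕ 31 = b8
c7 ⊕ 20 = e7
33 ⊕ 74 = 47
62 ⊕ 68 = 0a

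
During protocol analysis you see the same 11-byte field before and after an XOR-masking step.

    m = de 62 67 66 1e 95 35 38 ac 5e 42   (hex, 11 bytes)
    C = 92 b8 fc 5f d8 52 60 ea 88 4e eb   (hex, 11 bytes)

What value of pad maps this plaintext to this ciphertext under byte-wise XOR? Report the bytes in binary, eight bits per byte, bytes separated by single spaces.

01001100 11011010 10011011 00111001 11000110 11000111 01010101 11010010 00100100 00010000 10101001

Since C = m ⊕ pad, XORing both sides with m gives pad = m ⊕ C.
11011110 XOR 10010010 = 01001100
01100010 XOR 10111000 = 11011010
01100111 XOR 11111100 = 10011011
01100110 XOR 01011111 = 00111001
00011110 XOR 11011000 = 11000110
10010101 XOR 01010010 = 11000111
00110101 XOR 01100000 = 01010101
00111000 XOR 11101010 = 11010010
10101100 XOR 10001000 = 00100100
01011110 XOR 01001110 = 00010000
01000010 XOR 11101011 = 10101001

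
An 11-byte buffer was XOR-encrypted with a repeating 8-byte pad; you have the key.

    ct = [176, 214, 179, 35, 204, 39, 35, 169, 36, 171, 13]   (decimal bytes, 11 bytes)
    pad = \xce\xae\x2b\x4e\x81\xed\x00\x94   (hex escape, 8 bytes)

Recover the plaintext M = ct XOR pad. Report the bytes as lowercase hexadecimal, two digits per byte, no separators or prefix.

The 8-byte key repeats, so the effective keystream is ce ae 2b 4e 81 ed 00 94 ce ae 2b.
byte 0: 176 ⊕ 206 = 126
byte 1: 214 ⊕ 174 = 120
byte 2: 179 ⊕  43 = 152
byte 3:  35 ⊕  78 = 109
byte 4: 204 ⊕ 129 =  77
byte 5:  39 ⊕ 237 = 202
byte 6:  35 ⊕   0 =  35
byte 7: 169 ⊕ 148 =  61
byte 8:  36 ⊕ 206 = 234
byte 9: 171 ⊕ 174 =   5
byte 10:  13 ⊕  43 =  38

7e78986d4dca233dea0526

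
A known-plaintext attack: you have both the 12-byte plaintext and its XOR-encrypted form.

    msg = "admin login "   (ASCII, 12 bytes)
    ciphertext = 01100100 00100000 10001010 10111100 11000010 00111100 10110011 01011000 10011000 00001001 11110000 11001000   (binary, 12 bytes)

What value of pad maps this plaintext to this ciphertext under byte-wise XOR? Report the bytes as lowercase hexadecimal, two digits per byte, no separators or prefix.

0544e7d5ac1cdf37ff609ee8

Since ciphertext = msg ⊕ pad, XORing both sides with msg gives pad = msg ⊕ ciphertext.
61 ⊕ 64 = 05
64 ⊕ 20 = 44
6d ⊕ 8a = e7
69 ⊕ bc = d5
6e ⊕ c2 = ac
20 ⊕ 3c = 1c
6c ⊕ b3 = df
6f ⊕ 58 = 37
67 ⊕ 98 = ff
69 ⊕ 09 = 60
6e ⊕ f0 = 9e
20 ⊕ c8 = e8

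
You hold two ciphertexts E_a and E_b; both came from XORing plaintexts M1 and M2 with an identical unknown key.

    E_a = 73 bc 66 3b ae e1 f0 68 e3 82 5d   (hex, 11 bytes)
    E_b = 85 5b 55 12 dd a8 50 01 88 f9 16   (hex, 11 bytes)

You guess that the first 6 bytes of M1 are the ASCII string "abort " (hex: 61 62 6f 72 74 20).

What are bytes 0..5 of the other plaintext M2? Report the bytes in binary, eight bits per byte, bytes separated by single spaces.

10010111 10000101 01011100 01011011 00000111 01101001

First, E_a ⊕ E_b = (M1 ⊕ K) ⊕ (M2 ⊕ K) = M1 ⊕ M2, so the key drops out. Then M2 = (M1 ⊕ M2) ⊕ M1 over the first 6 bytes.
byte 0: (73 xor 85) xor 61 = f6 xor 61 = 97
byte 1: (bc xor 5b) xor 62 = e7 xor 62 = 85
byte 2: (66 xor 55) xor 6f = 33 xor 6f = 5c
byte 3: (3b xor 12) xor 72 = 29 xor 72 = 5b
byte 4: (ae xor dd) xor 74 = 73 xor 74 = 07
byte 5: (e1 xor a8) xor 20 = 49 xor 20 = 69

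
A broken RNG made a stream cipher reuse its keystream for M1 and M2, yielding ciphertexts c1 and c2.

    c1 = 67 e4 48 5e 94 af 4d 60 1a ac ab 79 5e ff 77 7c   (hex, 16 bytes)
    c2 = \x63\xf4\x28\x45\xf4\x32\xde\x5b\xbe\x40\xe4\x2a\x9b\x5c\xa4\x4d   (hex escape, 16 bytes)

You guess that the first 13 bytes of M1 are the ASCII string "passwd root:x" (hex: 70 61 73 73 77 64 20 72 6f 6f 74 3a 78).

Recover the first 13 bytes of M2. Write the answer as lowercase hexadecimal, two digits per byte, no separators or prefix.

7471136817f9b349cb833b69bd

First, c1 ⊕ c2 = (M1 ⊕ K) ⊕ (M2 ⊕ K) = M1 ⊕ M2, so the key drops out. Then M2 = (M1 ⊕ M2) ⊕ M1 over the first 13 bytes.
byte 0: (67 XOR 63) XOR 70 = 04 XOR 70 = 74
byte 1: (e4 XOR f4) XOR 61 = 10 XOR 61 = 71
byte 2: (48 XOR 28) XOR 73 = 60 XOR 73 = 13
byte 3: (5e XOR 45) XOR 73 = 1b XOR 73 = 68
byte 4: (94 XOR f4) XOR 77 = 60 XOR 77 = 17
byte 5: (af XOR 32) XOR 64 = 9d XOR 64 = f9
byte 6: (4d XOR de) XOR 20 = 93 XOR 20 = b3
byte 7: (60 XOR 5b) XOR 72 = 3b XOR 72 = 49
byte 8: (1a XOR be) XOR 6f = a4 XOR 6f = cb
byte 9: (ac XOR 40) XOR 6f = ec XOR 6f = 83
byte 10: (ab XOR e4) XOR 74 = 4f XOR 74 = 3b
byte 11: (79 XOR 2a) XOR 3a = 53 XOR 3a = 69
byte 12: (5e XOR 9b) XOR 78 = c5 XOR 78 = bd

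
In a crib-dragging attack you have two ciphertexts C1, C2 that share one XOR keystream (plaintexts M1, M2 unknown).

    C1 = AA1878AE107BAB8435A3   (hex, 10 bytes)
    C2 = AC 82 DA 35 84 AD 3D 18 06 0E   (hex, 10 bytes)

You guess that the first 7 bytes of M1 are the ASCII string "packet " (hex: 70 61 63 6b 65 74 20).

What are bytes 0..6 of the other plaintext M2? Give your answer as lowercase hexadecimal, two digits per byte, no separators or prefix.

76fbc1f0f1a2b6

First, C1 ⊕ C2 = (M1 ⊕ K) ⊕ (M2 ⊕ K) = M1 ⊕ M2, so the key drops out. Then M2 = (M1 ⊕ M2) ⊕ M1 over the first 7 bytes.
byte 0: (aa ⊕ ac) ⊕ 70 = 06 ⊕ 70 = 76
byte 1: (18 ⊕ 82) ⊕ 61 = 9a ⊕ 61 = fb
byte 2: (78 ⊕ da) ⊕ 63 = a2 ⊕ 63 = c1
byte 3: (ae ⊕ 35) ⊕ 6b = 9b ⊕ 6b = f0
byte 4: (10 ⊕ 84) ⊕ 65 = 94 ⊕ 65 = f1
byte 5: (7b ⊕ ad) ⊕ 74 = d6 ⊕ 74 = a2
byte 6: (ab ⊕ 3d) ⊕ 20 = 96 ⊕ 20 = b6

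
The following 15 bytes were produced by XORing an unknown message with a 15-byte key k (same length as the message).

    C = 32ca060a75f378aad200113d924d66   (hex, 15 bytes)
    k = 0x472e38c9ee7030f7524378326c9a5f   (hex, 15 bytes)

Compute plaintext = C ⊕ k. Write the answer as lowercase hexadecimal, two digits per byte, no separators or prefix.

XOR is its own inverse, so applying the key byte-wise gives the result directly.
00110010 ⊕ 01000111 = 01110101
11001010 ⊕ 00101110 = 11100100
00000110 ⊕ 00111000 = 00111110
00001010 ⊕ 11001001 = 11000011
01110101 ⊕ 11101110 = 10011011
11110011 ⊕ 01110000 = 10000011
01111000 ⊕ 00110000 = 01001000
10101010 ⊕ 11110111 = 01011101
11010010 ⊕ 01010010 = 10000000
00000000 ⊕ 01000011 = 01000011
00010001 ⊕ 01111000 = 01101001
00111101 ⊕ 00110010 = 00001111
10010010 ⊕ 01101100 = 11111110
01001101 ⊕ 10011010 = 11010111
01100110 ⊕ 01011111 = 00111001

75e43ec39b83485d8043690ffed739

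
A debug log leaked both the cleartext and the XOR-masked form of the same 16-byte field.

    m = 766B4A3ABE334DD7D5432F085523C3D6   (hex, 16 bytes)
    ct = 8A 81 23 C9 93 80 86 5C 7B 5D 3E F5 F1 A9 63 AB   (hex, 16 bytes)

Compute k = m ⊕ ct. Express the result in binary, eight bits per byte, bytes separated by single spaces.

11111100 11101010 01101001 11110011 00101101 10110011 11001011 10001011 10101110 00011110 00010001 11111101 10100100 10001010 10100000 01111101

Since ct = m ⊕ k, XORing both sides with m gives k = m ⊕ ct.
byte 0: 76 XOR 8a = fc
byte 1: 6b XOR 81 = ea
byte 2: 4a XOR 23 = 69
byte 3: 3a XOR c9 = f3
byte 4: be XOR 93 = 2d
byte 5: 33 XOR 80 = b3
byte 6: 4d XOR 86 = cb
byte 7: d7 XOR 5c = 8b
byte 8: d5 XOR 7b = ae
byte 9: 43 XOR 5d = 1e
byte 10: 2f XOR 3e = 11
byte 11: 08 XOR f5 = fd
byte 12: 55 XOR f1 = a4
byte 13: 23 XOR a9 = 8a
byte 14: c3 XOR 63 = a0
byte 15: d6 XOR ab = 7d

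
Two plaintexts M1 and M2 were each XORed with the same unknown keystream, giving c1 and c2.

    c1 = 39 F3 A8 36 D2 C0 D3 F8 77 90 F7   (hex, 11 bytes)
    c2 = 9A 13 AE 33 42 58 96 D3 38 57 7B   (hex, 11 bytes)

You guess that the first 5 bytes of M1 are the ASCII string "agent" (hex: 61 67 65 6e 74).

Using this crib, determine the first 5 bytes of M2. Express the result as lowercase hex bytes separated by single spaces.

c2 87 63 6b e4

First, c1 ⊕ c2 = (M1 ⊕ K) ⊕ (M2 ⊕ K) = M1 ⊕ M2, so the key drops out. Then M2 = (M1 ⊕ M2) ⊕ M1 over the first 5 bytes.
byte 0: (39 ^ 9a) ^ 61 = a3 ^ 61 = c2
byte 1: (f3 ^ 13) ^ 67 = e0 ^ 67 = 87
byte 2: (a8 ^ ae) ^ 65 = 06 ^ 65 = 63
byte 3: (36 ^ 33) ^ 6e = 05 ^ 6e = 6b
byte 4: (d2 ^ 42) ^ 74 = 90 ^ 74 = e4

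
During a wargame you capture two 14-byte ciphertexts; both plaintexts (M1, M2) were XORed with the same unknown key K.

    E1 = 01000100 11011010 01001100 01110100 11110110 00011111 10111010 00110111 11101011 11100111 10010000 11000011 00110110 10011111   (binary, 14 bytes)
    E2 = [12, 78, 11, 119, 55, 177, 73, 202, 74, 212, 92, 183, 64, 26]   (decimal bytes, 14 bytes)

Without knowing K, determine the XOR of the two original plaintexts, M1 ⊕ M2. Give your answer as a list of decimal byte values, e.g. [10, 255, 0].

[72, 148, 71, 3, 193, 174, 243, 253, 161, 51, 204, 116, 118, 133]

E1 ⊕ E2 = (M1 ⊕ K) ⊕ (M2 ⊕ K) = M1 ⊕ M2 — the shared key cancels under XOR.
byte 0: 01000100 XOR 00001100 = 01001000
byte 1: 11011010 XOR 01001110 = 10010100
byte 2: 01001100 XOR 00001011 = 01000111
byte 3: 01110100 XOR 01110111 = 00000011
byte 4: 11110110 XOR 00110111 = 11000001
byte 5: 00011111 XOR 10110001 = 10101110
byte 6: 10111010 XOR 01001001 = 11110011
byte 7: 00110111 XOR 11001010 = 11111101
byte 8: 11101011 XOR 01001010 = 10100001
byte 9: 11100111 XOR 11010100 = 00110011
byte 10: 10010000 XOR 01011100 = 11001100
byte 11: 11000011 XOR 10110111 = 01110100
byte 12: 00110110 XOR 01000000 = 01110110
byte 13: 10011111 XOR 00011010 = 10000101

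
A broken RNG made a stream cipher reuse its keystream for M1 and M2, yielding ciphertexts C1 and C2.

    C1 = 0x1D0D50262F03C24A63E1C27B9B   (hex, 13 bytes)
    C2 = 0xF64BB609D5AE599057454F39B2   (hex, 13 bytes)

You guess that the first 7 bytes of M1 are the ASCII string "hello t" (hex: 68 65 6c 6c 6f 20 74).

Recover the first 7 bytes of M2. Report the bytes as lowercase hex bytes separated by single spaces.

First, C1 ⊕ C2 = (M1 ⊕ K) ⊕ (M2 ⊕ K) = M1 ⊕ M2, so the key drops out. Then M2 = (M1 ⊕ M2) ⊕ M1 over the first 7 bytes.
byte 0: (1d ^ f6) ^ 68 = eb ^ 68 = 83
byte 1: (0d ^ 4b) ^ 65 = 46 ^ 65 = 23
byte 2: (50 ^ b6) ^ 6c = e6 ^ 6c = 8a
byte 3: (26 ^ 09) ^ 6c = 2f ^ 6c = 43
byte 4: (2f ^ d5) ^ 6f = fa ^ 6f = 95
byte 5: (03 ^ ae) ^ 20 = ad ^ 20 = 8d
byte 6: (c2 ^ 59) ^ 74 = 9b ^ 74 = ef

83 23 8a 43 95 8d ef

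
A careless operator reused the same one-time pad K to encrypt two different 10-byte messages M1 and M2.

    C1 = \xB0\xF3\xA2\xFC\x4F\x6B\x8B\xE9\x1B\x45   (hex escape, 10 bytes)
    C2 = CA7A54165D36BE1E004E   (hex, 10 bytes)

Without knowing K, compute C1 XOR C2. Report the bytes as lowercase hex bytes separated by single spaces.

7a 89 f6 ea 12 5d 35 f7 1b 0b

C1 ⊕ C2 = (M1 ⊕ K) ⊕ (M2 ⊕ K) = M1 ⊕ M2 — the shared key cancels under XOR.
byte 0: 10110000 ⊕ 11001010 = 01111010
byte 1: 11110011 ⊕ 01111010 = 10001001
byte 2: 10100010 ⊕ 01010100 = 11110110
byte 3: 11111100 ⊕ 00010110 = 11101010
byte 4: 01001111 ⊕ 01011101 = 00010010
byte 5: 01101011 ⊕ 00110110 = 01011101
byte 6: 10001011 ⊕ 10111110 = 00110101
byte 7: 11101001 ⊕ 00011110 = 11110111
byte 8: 00011011 ⊕ 00000000 = 00011011
byte 9: 01000101 ⊕ 01001110 = 00001011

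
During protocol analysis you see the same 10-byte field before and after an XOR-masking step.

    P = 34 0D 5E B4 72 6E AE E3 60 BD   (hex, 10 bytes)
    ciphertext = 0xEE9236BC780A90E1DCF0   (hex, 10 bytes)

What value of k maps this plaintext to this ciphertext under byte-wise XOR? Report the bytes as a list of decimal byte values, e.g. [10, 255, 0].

Since ciphertext = P ⊕ k, XORing both sides with P gives k = P ⊕ ciphertext.
byte 0: 34 ⊕ ee = da
byte 1: 0d ⊕ 92 = 9f
byte 2: 5e ⊕ 36 = 68
byte 3: b4 ⊕ bc = 08
byte 4: 72 ⊕ 78 = 0a
byte 5: 6e ⊕ 0a = 64
byte 6: ae ⊕ 90 = 3e
byte 7: e3 ⊕ e1 = 02
byte 8: 60 ⊕ dc = bc
byte 9: bd ⊕ f0 = 4d

[218, 159, 104, 8, 10, 100, 62, 2, 188, 77]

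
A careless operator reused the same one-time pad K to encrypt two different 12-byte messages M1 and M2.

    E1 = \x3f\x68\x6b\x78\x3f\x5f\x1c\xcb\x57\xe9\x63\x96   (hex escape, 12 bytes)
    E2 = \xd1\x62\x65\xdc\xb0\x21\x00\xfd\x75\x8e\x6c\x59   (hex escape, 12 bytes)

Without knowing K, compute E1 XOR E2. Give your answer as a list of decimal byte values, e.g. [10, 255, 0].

E1 ⊕ E2 = (M1 ⊕ K) ⊕ (M2 ⊕ K) = M1 ⊕ M2 — the shared key cancels under XOR.
 63 ⊕ 209 = 238
104 ⊕  98 =  10
107 ⊕ 101 =  14
120 ⊕ 220 = 164
 63 ⊕ 176 = 143
 95 ⊕  33 = 126
 28 ⊕   0 =  28
203 ⊕ 253 =  54
 87 ⊕ 117 =  34
233 ⊕ 142 = 103
 99 ⊕ 108 =  15
150 ⊕  89 = 207

[238, 10, 14, 164, 143, 126, 28, 54, 34, 103, 15, 207]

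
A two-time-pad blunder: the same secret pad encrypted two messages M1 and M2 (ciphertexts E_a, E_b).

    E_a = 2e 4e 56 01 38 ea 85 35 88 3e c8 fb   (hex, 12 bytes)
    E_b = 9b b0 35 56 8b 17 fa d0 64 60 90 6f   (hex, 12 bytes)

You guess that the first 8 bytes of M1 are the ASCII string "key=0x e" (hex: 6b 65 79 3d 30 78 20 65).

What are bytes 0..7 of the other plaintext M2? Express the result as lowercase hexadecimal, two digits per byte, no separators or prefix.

de9b1a6a83855f80

First, E_a ⊕ E_b = (M1 ⊕ K) ⊕ (M2 ⊕ K) = M1 ⊕ M2, so the key drops out. Then M2 = (M1 ⊕ M2) ⊕ M1 over the first 8 bytes.
byte 0: (2e ⊕ 9b) ⊕ 6b = b5 ⊕ 6b = de
byte 1: (4e ⊕ b0) ⊕ 65 = fe ⊕ 65 = 9b
byte 2: (56 ⊕ 35) ⊕ 79 = 63 ⊕ 79 = 1a
byte 3: (01 ⊕ 56) ⊕ 3d = 57 ⊕ 3d = 6a
byte 4: (38 ⊕ 8b) ⊕ 30 = b3 ⊕ 30 = 83
byte 5: (ea ⊕ 17) ⊕ 78 = fd ⊕ 78 = 85
byte 6: (85 ⊕ fa) ⊕ 20 = 7f ⊕ 20 = 5f
byte 7: (35 ⊕ d0) ⊕ 65 = e5 ⊕ 65 = 80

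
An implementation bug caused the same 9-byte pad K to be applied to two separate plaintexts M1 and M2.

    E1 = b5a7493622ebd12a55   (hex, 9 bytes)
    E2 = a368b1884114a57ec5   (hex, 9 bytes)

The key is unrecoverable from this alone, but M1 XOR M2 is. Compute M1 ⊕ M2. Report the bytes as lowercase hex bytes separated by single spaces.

16 cf f8 be 63 ff 74 54 90

E1 ⊕ E2 = (M1 ⊕ K) ⊕ (M2 ⊕ K) = M1 ⊕ M2 — the shared key cancels under XOR.
b5 ⊕ a3 = 16
a7 ⊕ 68 = cf
49 ⊕ b1 = f8
36 ⊕ 88 = be
22 ⊕ 41 = 63
eb ⊕ 14 = ff
d1 ⊕ a5 = 74
2a ⊕ 7e = 54
55 ⊕ c5 = 90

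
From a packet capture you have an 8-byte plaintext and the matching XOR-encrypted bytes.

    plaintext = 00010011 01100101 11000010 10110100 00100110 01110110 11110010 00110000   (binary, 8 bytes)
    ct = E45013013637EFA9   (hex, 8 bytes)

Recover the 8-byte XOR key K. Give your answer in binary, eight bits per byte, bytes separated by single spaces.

Since ct = plaintext ⊕ K, XORing both sides with plaintext gives K = plaintext ⊕ ct.
13 xor e4 = f7
65 xor 50 = 35
c2 xor 13 = d1
b4 xor 01 = b5
26 xor 36 = 10
76 xor 37 = 41
f2 xor ef = 1d
30 xor a9 = 99

11110111 00110101 11010001 10110101 00010000 01000001 00011101 10011001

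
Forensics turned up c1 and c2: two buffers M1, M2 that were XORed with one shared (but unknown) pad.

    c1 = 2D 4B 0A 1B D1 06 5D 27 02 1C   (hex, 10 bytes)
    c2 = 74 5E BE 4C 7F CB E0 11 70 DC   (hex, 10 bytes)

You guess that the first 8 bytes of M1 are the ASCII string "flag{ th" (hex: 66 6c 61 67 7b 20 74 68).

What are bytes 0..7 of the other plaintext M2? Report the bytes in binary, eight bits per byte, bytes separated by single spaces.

First, c1 ⊕ c2 = (M1 ⊕ K) ⊕ (M2 ⊕ K) = M1 ⊕ M2, so the key drops out. Then M2 = (M1 ⊕ M2) ⊕ M1 over the first 8 bytes.
byte 0: (2d ⊕ 74) ⊕ 66 = 59 ⊕ 66 = 3f
byte 1: (4b ⊕ 5e) ⊕ 6c = 15 ⊕ 6c = 79
byte 2: (0a ⊕ be) ⊕ 61 = b4 ⊕ 61 = d5
byte 3: (1b ⊕ 4c) ⊕ 67 = 57 ⊕ 67 = 30
byte 4: (d1 ⊕ 7f) ⊕ 7b = ae ⊕ 7b = d5
byte 5: (06 ⊕ cb) ⊕ 20 = cd ⊕ 20 = ed
byte 6: (5d ⊕ e0) ⊕ 74 = bd ⊕ 74 = c9
byte 7: (27 ⊕ 11) ⊕ 68 = 36 ⊕ 68 = 5e

00111111 01111001 11010101 00110000 11010101 11101101 11001001 01011110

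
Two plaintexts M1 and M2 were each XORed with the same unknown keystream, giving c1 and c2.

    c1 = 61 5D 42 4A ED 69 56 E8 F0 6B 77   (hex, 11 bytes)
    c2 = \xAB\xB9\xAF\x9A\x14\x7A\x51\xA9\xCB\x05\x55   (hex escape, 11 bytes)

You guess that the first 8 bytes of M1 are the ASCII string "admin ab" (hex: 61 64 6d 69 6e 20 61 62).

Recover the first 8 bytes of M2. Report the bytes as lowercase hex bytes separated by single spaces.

ab 80 80 b9 97 33 66 23

First, c1 ⊕ c2 = (M1 ⊕ K) ⊕ (M2 ⊕ K) = M1 ⊕ M2, so the key drops out. Then M2 = (M1 ⊕ M2) ⊕ M1 over the first 8 bytes.
byte 0: (61 ⊕ ab) ⊕ 61 = ca ⊕ 61 = ab
byte 1: (5d ⊕ b9) ⊕ 64 = e4 ⊕ 64 = 80
byte 2: (42 ⊕ af) ⊕ 6d = ed ⊕ 6d = 80
byte 3: (4a ⊕ 9a) ⊕ 69 = d0 ⊕ 69 = b9
byte 4: (ed ⊕ 14) ⊕ 6e = f9 ⊕ 6e = 97
byte 5: (69 ⊕ 7a) ⊕ 20 = 13 ⊕ 20 = 33
byte 6: (56 ⊕ 51) ⊕ 61 = 07 ⊕ 61 = 66
byte 7: (e8 ⊕ a9) ⊕ 62 = 41 ⊕ 62 = 23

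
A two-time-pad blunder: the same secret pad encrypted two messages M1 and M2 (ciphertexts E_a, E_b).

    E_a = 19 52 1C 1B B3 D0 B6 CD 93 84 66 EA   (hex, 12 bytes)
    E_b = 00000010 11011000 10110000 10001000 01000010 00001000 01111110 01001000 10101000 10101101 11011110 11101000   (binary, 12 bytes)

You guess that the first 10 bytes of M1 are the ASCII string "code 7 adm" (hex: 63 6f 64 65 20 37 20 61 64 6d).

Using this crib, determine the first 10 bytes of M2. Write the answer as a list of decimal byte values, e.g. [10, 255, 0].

First, E_a ⊕ E_b = (M1 ⊕ K) ⊕ (M2 ⊕ K) = M1 ⊕ M2, so the key drops out. Then M2 = (M1 ⊕ M2) ⊕ M1 over the first 10 bytes.
byte 0: (19 ⊕ 02) ⊕ 63 = 1b ⊕ 63 = 78
byte 1: (52 ⊕ d8) ⊕ 6f = 8a ⊕ 6f = e5
byte 2: (1c ⊕ b0) ⊕ 64 = ac ⊕ 64 = c8
byte 3: (1b ⊕ 88) ⊕ 65 = 93 ⊕ 65 = f6
byte 4: (b3 ⊕ 42) ⊕ 20 = f1 ⊕ 20 = d1
byte 5: (d0 ⊕ 08) ⊕ 37 = d8 ⊕ 37 = ef
byte 6: (b6 ⊕ 7e) ⊕ 20 = c8 ⊕ 20 = e8
byte 7: (cd ⊕ 48) ⊕ 61 = 85 ⊕ 61 = e4
byte 8: (93 ⊕ a8) ⊕ 64 = 3b ⊕ 64 = 5f
byte 9: (84 ⊕ ad) ⊕ 6d = 29 ⊕ 6d = 44

[120, 229, 200, 246, 209, 239, 232, 228, 95, 68]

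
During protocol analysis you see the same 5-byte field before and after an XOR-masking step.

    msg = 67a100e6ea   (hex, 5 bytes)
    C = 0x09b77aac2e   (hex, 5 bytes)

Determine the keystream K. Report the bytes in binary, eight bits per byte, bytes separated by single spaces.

Since C = msg ⊕ K, XORing both sides with msg gives K = msg ⊕ C.
67 ⊕ 09 = 6e
a1 ⊕ b7 = 16
00 ⊕ 7a = 7a
e6 ⊕ ac = 4a
ea ⊕ 2e = c4

01101110 00010110 01111010 01001010 11000100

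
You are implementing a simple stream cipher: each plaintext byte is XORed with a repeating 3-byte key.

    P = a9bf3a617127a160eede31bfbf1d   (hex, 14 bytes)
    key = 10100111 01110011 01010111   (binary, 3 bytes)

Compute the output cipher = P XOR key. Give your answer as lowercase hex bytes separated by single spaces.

0e cc 6d c6 02 70 06 13 b9 79 42 e8 18 6e

The 3-byte key repeats, so the effective keystream is a7 73 57 a7 73 57 a7 73 57 a7 73 57 a7 73.
byte 0: a9 ⊕ a7 = 0e
byte 1: bf ⊕ 73 = cc
byte 2: 3a ⊕ 57 = 6d
byte 3: 61 ⊕ a7 = c6
byte 4: 71 ⊕ 73 = 02
byte 5: 27 ⊕ 57 = 70
byte 6: a1 ⊕ a7 = 06
byte 7: 60 ⊕ 73 = 13
byte 8: ee ⊕ 57 = b9
byte 9: de ⊕ a7 = 79
byte 10: 31 ⊕ 73 = 42
byte 11: bf ⊕ 57 = e8
byte 12: bf ⊕ a7 = 18
byte 13: 1d ⊕ 73 = 6e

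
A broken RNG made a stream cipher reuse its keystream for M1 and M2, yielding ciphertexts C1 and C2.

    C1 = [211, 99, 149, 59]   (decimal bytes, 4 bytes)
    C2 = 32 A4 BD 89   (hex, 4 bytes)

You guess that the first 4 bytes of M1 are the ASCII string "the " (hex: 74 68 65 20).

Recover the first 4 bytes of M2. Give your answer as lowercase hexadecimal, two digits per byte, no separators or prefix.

First, C1 ⊕ C2 = (M1 ⊕ K) ⊕ (M2 ⊕ K) = M1 ⊕ M2, so the key drops out. Then M2 = (M1 ⊕ M2) ⊕ M1 over the first 4 bytes.
byte 0: (d3 XOR 32) XOR 74 = e1 XOR 74 = 95
byte 1: (63 XOR a4) XOR 68 = c7 XOR 68 = af
byte 2: (95 XOR bd) XOR 65 = 28 XOR 65 = 4d
byte 3: (3b XOR 89) XOR 20 = b2 XOR 20 = 92

95af4d92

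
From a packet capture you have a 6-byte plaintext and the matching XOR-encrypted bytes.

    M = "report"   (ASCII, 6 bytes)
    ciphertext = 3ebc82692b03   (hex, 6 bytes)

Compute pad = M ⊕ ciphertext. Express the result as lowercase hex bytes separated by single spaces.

4c d9 f2 06 59 77

Since ciphertext = M ⊕ pad, XORing both sides with M gives pad = M ⊕ ciphertext.
byte 0: 72 XOR 3e = 4c
byte 1: 65 XOR bc = d9
byte 2: 70 XOR 82 = f2
byte 3: 6f XOR 69 = 06
byte 4: 72 XOR 2b = 59
byte 5: 74 XOR 03 = 77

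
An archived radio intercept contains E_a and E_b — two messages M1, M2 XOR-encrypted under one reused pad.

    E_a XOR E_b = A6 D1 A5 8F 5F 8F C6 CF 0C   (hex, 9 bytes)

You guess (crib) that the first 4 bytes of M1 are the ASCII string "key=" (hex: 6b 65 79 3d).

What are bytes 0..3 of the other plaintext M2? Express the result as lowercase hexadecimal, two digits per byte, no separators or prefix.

Since E_a ⊕ E_b = M1 ⊕ M2, XORing with the guessed M1 bytes yields the corresponding M2 bytes: M2 = (E_a ⊕ E_b) ⊕ M1.
a6 XOR 6b = cd
d1 XOR 65 = b4
a5 XOR 79 = dc
8f XOR 3d = b2

cdb4dcb2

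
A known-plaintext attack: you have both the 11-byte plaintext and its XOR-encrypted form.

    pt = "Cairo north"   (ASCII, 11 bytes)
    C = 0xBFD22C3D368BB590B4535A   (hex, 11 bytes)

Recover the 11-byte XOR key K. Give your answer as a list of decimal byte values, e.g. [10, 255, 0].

[252, 179, 69, 79, 89, 171, 219, 255, 198, 39, 50]

Since C = pt ⊕ K, XORing both sides with pt gives K = pt ⊕ C.
 67 XOR 191 = 252
 97 XOR 210 = 179
105 XOR  44 =  69
114 XOR  61 =  79
111 XOR  54 =  89
 32 XOR 139 = 171
110 XOR 181 = 219
111 XOR 144 = 255
114 XOR 180 = 198
116 XOR  83 =  39
104 XOR  90 =  50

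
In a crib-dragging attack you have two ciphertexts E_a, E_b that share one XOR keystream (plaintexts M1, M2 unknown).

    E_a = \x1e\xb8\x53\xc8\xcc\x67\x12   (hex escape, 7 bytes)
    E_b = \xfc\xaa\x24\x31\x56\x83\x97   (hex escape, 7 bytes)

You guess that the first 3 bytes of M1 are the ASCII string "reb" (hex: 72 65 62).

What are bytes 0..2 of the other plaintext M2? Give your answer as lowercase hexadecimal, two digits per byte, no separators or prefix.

First, E_a ⊕ E_b = (M1 ⊕ K) ⊕ (M2 ⊕ K) = M1 ⊕ M2, so the key drops out. Then M2 = (M1 ⊕ M2) ⊕ M1 over the first 3 bytes.
byte 0: (1e ⊕ fc) ⊕ 72 = e2 ⊕ 72 = 90
byte 1: (b8 ⊕ aa) ⊕ 65 = 12 ⊕ 65 = 77
byte 2: (53 ⊕ 24) ⊕ 62 = 77 ⊕ 62 = 15

907715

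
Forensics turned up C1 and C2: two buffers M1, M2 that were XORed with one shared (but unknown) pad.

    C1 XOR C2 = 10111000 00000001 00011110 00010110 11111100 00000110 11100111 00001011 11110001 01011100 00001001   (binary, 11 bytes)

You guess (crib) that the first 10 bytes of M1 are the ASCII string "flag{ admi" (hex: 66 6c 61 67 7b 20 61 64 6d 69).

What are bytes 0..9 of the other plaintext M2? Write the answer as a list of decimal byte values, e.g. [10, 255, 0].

Since C1 ⊕ C2 = M1 ⊕ M2, XORing with the guessed M1 bytes yields the corresponding M2 bytes: M2 = (C1 ⊕ C2) ⊕ M1.
b8 ^ 66 = de
01 ^ 6c = 6d
1e ^ 61 = 7f
16 ^ 67 = 71
fc ^ 7b = 87
06 ^ 20 = 26
e7 ^ 61 = 86
0b ^ 64 = 6f
f1 ^ 6d = 9c
5c ^ 69 = 35

[222, 109, 127, 113, 135, 38, 134, 111, 156, 53]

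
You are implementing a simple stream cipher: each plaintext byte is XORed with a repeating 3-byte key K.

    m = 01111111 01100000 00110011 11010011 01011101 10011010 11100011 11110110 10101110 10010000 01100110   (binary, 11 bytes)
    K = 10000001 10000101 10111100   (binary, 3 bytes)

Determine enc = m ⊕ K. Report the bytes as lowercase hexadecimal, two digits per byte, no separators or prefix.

fee58f52d82662731211e3

The 3-byte key repeats, so the effective keystream is 81 85 bc 81 85 bc 81 85 bc 81 85.
byte 0: 7f XOR 81 = fe
byte 1: 60 XOR 85 = e5
byte 2: 33 XOR bc = 8f
byte 3: d3 XOR 81 = 52
byte 4: 5d XOR 85 = d8
byte 5: 9a XOR bc = 26
byte 6: e3 XOR 81 = 62
byte 7: f6 XOR 85 = 73
byte 8: ae XOR bc = 12
byte 9: 90 XOR 81 = 11
byte 10: 66 XOR 85 = e3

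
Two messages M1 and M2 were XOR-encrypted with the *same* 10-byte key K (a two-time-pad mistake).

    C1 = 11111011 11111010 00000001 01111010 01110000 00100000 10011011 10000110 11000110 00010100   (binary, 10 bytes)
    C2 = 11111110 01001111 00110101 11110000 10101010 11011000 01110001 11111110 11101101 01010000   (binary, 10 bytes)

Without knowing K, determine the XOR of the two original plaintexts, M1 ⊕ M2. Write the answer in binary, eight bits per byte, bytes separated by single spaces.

00000101 10110101 00110100 10001010 11011010 11111000 11101010 01111000 00101011 01000100

C1 ⊕ C2 = (M1 ⊕ K) ⊕ (M2 ⊕ K) = M1 ⊕ M2 — the shared key cancels under XOR.
fb xor fe = 05
fa xor 4f = b5
01 xor 35 = 34
7a xor f0 = 8a
70 xor aa = da
20 xor d8 = f8
9b xor 71 = ea
86 xor fe = 78
c6 xor ed = 2b
14 xor 50 = 44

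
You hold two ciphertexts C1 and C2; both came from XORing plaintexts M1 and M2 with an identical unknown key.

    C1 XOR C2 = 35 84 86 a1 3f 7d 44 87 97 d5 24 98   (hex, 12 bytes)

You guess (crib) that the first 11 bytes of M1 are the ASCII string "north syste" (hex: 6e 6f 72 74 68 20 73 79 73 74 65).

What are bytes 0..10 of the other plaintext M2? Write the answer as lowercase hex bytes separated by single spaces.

5b eb f4 d5 57 5d 37 fe e4 a1 41

Since C1 ⊕ C2 = M1 ⊕ M2, XORing with the guessed M1 bytes yields the corresponding M2 bytes: M2 = (C1 ⊕ C2) ⊕ M1.
35 ^ 6e = 5b
84 ^ 6f = eb
86 ^ 72 = f4
a1 ^ 74 = d5
3f ^ 68 = 57
7d ^ 20 = 5d
44 ^ 73 = 37
87 ^ 79 = fe
97 ^ 73 = e4
d5 ^ 74 = a1
24 ^ 65 = 41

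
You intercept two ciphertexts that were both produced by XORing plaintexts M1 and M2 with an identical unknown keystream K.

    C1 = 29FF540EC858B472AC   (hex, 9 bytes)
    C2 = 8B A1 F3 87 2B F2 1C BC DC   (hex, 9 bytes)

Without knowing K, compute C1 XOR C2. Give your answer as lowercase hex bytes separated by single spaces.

a2 5e a7 89 e3 aa a8 ce 70

C1 ⊕ C2 = (M1 ⊕ K) ⊕ (M2 ⊕ K) = M1 ⊕ M2 — the shared key cancels under XOR.
byte 0:  41 ⊕ 139 = 162
byte 1: 255 ⊕ 161 =  94
byte 2:  84 ⊕ 243 = 167
byte 3:  14 ⊕ 135 = 137
byte 4: 200 ⊕  43 = 227
byte 5:  88 ⊕ 242 = 170
byte 6: 180 ⊕  28 = 168
byte 7: 114 ⊕ 188 = 206
byte 8: 172 ⊕ 220 = 112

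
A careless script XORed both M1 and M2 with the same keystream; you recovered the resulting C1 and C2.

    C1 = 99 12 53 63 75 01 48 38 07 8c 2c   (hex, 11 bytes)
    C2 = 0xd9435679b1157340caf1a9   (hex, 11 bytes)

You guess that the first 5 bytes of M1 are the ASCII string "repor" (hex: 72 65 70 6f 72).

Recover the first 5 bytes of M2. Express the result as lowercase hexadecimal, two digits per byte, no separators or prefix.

First, C1 ⊕ C2 = (M1 ⊕ K) ⊕ (M2 ⊕ K) = M1 ⊕ M2, so the key drops out. Then M2 = (M1 ⊕ M2) ⊕ M1 over the first 5 bytes.
byte 0: (99 xor d9) xor 72 = 40 xor 72 = 32
byte 1: (12 xor 43) xor 65 = 51 xor 65 = 34
byte 2: (53 xor 56) xor 70 = 05 xor 70 = 75
byte 3: (63 xor 79) xor 6f = 1a xor 6f = 75
byte 4: (75 xor b1) xor 72 = c4 xor 72 = b6

32347575b6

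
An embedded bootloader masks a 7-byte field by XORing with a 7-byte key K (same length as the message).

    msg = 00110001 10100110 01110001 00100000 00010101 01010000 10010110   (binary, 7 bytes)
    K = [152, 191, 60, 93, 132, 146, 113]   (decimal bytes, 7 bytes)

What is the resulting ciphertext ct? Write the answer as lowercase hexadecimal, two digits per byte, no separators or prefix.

byte 0:  49 XOR 152 = 169
byte 1: 166 XOR 191 =  25
byte 2: 113 XOR  60 =  77
byte 3:  32 XOR  93 = 125
byte 4:  21 XOR 132 = 145
byte 5:  80 XOR 146 = 194
byte 6: 150 XOR 113 = 231

a9194d7d91c2e7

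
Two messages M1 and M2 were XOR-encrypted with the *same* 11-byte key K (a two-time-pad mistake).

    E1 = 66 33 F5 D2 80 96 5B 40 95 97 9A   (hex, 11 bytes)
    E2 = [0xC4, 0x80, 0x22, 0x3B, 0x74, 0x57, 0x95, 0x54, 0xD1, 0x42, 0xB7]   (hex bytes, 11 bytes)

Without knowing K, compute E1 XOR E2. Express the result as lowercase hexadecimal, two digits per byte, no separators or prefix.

a2b3d7e9f4c1ce1444d52d

E1 ⊕ E2 = (M1 ⊕ K) ⊕ (M2 ⊕ K) = M1 ⊕ M2 — the shared key cancels under XOR.
byte 0: 66 ^ c4 = a2
byte 1: 33 ^ 80 = b3
byte 2: f5 ^ 22 = d7
byte 3: d2 ^ 3b = e9
byte 4: 80 ^ 74 = f4
byte 5: 96 ^ 57 = c1
byte 6: 5b ^ 95 = ce
byte 7: 40 ^ 54 = 14
byte 8: 95 ^ d1 = 44
byte 9: 97 ^ 42 = d5
byte 10: 9a ^ b7 = 2d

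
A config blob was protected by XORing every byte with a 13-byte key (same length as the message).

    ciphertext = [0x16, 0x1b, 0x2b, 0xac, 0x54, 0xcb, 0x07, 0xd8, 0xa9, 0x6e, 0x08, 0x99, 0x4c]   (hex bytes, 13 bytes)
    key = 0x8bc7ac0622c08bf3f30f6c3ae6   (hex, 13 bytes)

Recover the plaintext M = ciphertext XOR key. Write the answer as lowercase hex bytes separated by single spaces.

9d dc 87 aa 76 0b 8c 2b 5a 61 64 a3 aa

byte 0: 00010110 XOR 10001011 = 10011101
byte 1: 00011011 XOR 11000111 = 11011100
byte 2: 00101011 XOR 10101100 = 10000111
byte 3: 10101100 XOR 00000110 = 10101010
byte 4: 01010100 XOR 00100010 = 01110110
byte 5: 11001011 XOR 11000000 = 00001011
byte 6: 00000111 XOR 10001011 = 10001100
byte 7: 11011000 XOR 11110011 = 00101011
byte 8: 10101001 XOR 11110011 = 01011010
byte 9: 01101110 XOR 00001111 = 01100001
byte 10: 00001000 XOR 01101100 = 01100100
byte 11: 10011001 XOR 00111010 = 10100011
byte 12: 01001100 XOR 11100110 = 10101010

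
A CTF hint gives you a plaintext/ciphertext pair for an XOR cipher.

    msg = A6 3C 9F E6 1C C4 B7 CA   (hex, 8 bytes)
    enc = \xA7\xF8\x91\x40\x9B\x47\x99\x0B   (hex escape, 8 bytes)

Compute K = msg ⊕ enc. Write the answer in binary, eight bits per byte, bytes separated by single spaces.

00000001 11000100 00001110 10100110 10000111 10000011 00101110 11000001

Since enc = msg ⊕ K, XORing both sides with msg gives K = msg ⊕ enc.
a6 ⊕ a7 = 01
3c ⊕ f8 = c4
9f ⊕ 91 = 0e
e6 ⊕ 40 = a6
1c ⊕ 9b = 87
c4 ⊕ 47 = 83
b7 ⊕ 99 = 2e
ca ⊕ 0b = c1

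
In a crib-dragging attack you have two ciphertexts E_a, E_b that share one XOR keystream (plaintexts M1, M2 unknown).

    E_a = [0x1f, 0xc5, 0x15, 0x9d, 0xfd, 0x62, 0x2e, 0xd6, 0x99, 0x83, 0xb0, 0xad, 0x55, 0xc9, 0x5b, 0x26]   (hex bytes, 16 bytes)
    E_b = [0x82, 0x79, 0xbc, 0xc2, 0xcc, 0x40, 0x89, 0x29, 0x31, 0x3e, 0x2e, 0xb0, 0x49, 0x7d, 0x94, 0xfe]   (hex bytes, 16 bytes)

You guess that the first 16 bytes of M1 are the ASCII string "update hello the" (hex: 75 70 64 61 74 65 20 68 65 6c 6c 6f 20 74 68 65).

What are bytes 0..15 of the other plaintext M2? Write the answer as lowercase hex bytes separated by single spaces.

First, E_a ⊕ E_b = (M1 ⊕ K) ⊕ (M2 ⊕ K) = M1 ⊕ M2, so the key drops out. Then M2 = (M1 ⊕ M2) ⊕ M1 over the first 16 bytes.
byte 0: (1f xor 82) xor 75 = 9d xor 75 = e8
byte 1: (c5 xor 79) xor 70 = bc xor 70 = cc
byte 2: (15 xor bc) xor 64 = a9 xor 64 = cd
byte 3: (9d xor c2) xor 61 = 5f xor 61 = 3e
byte 4: (fd xor cc) xor 74 = 31 xor 74 = 45
byte 5: (62 xor 40) xor 65 = 22 xor 65 = 47
byte 6: (2e xor 89) xor 20 = a7 xor 20 = 87
byte 7: (d6 xor 29) xor 68 = ff xor 68 = 97
byte 8: (99 xor 31) xor 65 = a8 xor 65 = cd
byte 9: (83 xor 3e) xor 6c = bd xor 6c = d1
byte 10: (b0 xor 2e) xor 6c = 9e xor 6c = f2
byte 11: (ad xor b0) xor 6f = 1d xor 6f = 72
byte 12: (55 xor 49) xor 20 = 1c xor 20 = 3c
byte 13: (c9 xor 7d) xor 74 = b4 xor 74 = c0
byte 14: (5b xor 94) xor 68 = cf xor 68 = a7
byte 15: (26 xor fe) xor 65 = d8 xor 65 = bd

e8 cc cd 3e 45 47 87 97 cd d1 f2 72 3c c0 a7 bd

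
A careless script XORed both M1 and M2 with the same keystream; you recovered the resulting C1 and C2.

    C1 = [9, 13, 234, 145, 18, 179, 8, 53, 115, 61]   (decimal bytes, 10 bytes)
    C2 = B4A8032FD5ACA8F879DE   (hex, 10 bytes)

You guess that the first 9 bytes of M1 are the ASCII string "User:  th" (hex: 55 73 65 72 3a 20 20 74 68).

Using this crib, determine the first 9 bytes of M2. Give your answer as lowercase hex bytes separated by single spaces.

First, C1 ⊕ C2 = (M1 ⊕ K) ⊕ (M2 ⊕ K) = M1 ⊕ M2, so the key drops out. Then M2 = (M1 ⊕ M2) ⊕ M1 over the first 9 bytes.
byte 0: (09 XOR b4) XOR 55 = bd XOR 55 = e8
byte 1: (0d XOR a8) XOR 73 = a5 XOR 73 = d6
byte 2: (ea XOR 03) XOR 65 = e9 XOR 65 = 8c
byte 3: (91 XOR 2f) XOR 72 = be XOR 72 = cc
byte 4: (12 XOR d5) XOR 3a = c7 XOR 3a = fd
byte 5: (b3 XOR ac) XOR 20 = 1f XOR 20 = 3f
byte 6: (08 XOR a8) XOR 20 = a0 XOR 20 = 80
byte 7: (35 XOR f8) XOR 74 = cd XOR 74 = b9
byte 8: (73 XOR 79) XOR 68 = 0a XOR 68 = 62

e8 d6 8c cc fd 3f 80 b9 62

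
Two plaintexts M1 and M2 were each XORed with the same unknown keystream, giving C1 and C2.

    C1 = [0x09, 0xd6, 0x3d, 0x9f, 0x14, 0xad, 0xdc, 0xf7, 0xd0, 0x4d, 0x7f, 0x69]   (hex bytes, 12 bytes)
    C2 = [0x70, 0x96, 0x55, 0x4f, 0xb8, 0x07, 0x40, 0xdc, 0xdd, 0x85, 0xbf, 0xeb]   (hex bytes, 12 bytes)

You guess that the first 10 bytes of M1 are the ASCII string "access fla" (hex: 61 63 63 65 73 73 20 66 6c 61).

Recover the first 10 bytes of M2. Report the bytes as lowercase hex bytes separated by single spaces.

18 23 0b b5 df d9 bc 4d 61 a9

First, C1 ⊕ C2 = (M1 ⊕ K) ⊕ (M2 ⊕ K) = M1 ⊕ M2, so the key drops out. Then M2 = (M1 ⊕ M2) ⊕ M1 over the first 10 bytes.
byte 0: (09 XOR 70) XOR 61 = 79 XOR 61 = 18
byte 1: (d6 XOR 96) XOR 63 = 40 XOR 63 = 23
byte 2: (3d XOR 55) XOR 63 = 68 XOR 63 = 0b
byte 3: (9f XOR 4f) XOR 65 = d0 XOR 65 = b5
byte 4: (14 XOR b8) XOR 73 = ac XOR 73 = df
byte 5: (ad XOR 07) XOR 73 = aa XOR 73 = d9
byte 6: (dc XOR 40) XOR 20 = 9c XOR 20 = bc
byte 7: (f7 XOR dc) XOR 66 = 2b XOR 66 = 4d
byte 8: (d0 XOR dd) XOR 6c = 0d XOR 6c = 61
byte 9: (4d XOR 85) XOR 61 = c8 XOR 61 = a9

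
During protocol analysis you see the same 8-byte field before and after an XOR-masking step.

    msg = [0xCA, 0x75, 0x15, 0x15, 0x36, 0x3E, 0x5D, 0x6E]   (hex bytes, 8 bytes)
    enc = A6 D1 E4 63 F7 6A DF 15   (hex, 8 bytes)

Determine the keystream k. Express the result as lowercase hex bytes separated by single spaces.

Since enc = msg ⊕ k, XORing both sides with msg gives k = msg ⊕ enc.
ca ^ a6 = 6c
75 ^ d1 = a4
15 ^ e4 = f1
15 ^ 63 = 76
36 ^ f7 = c1
3e ^ 6a = 54
5d ^ df = 82
6e ^ 15 = 7b

6c a4 f1 76 c1 54 82 7b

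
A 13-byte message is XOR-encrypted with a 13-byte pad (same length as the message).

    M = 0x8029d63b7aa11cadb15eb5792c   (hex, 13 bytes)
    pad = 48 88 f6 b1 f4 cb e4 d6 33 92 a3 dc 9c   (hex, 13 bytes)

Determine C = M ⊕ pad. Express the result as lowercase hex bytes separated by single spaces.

XOR is its own inverse, so applying the key byte-wise gives the result directly.
128 xor  72 = 200
 41 xor 136 = 161
214 xor 246 =  32
 59 xor 177 = 138
122 xor 244 = 142
161 xor 203 = 106
 28 xor 228 = 248
173 xor 214 = 123
177 xor  51 = 130
 94 xor 146 = 204
181 xor 163 =  22
121 xor 220 = 165
 44 xor 156 = 176

c8 a1 20 8a 8e 6a f8 7b 82 cc 16 a5 b0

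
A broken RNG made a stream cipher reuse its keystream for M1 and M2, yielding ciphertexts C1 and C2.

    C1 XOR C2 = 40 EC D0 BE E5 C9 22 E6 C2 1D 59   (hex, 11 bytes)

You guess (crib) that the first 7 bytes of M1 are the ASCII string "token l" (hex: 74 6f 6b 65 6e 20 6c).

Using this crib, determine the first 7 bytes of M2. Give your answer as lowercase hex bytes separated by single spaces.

Since C1 ⊕ C2 = M1 ⊕ M2, XORing with the guessed M1 bytes yields the corresponding M2 bytes: M2 = (C1 ⊕ C2) ⊕ M1.
 64 xor 116 =  52
236 xor 111 = 131
208 xor 107 = 187
190 xor 101 = 219
229 xor 110 = 139
201 xor  32 = 233
 34 xor 108 =  78

34 83 bb db 8b e9 4e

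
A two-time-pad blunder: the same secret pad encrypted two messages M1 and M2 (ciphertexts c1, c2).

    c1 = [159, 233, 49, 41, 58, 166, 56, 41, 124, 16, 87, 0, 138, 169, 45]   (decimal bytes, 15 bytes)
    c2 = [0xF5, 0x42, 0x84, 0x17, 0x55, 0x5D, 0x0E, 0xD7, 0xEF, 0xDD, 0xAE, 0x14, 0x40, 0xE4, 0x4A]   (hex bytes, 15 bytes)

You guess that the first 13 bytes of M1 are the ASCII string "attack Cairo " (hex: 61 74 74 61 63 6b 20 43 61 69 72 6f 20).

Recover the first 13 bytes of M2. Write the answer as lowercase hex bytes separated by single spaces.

First, c1 ⊕ c2 = (M1 ⊕ K) ⊕ (M2 ⊕ K) = M1 ⊕ M2, so the key drops out. Then M2 = (M1 ⊕ M2) ⊕ M1 over the first 13 bytes.
byte 0: (9f ⊕ f5) ⊕ 61 = 6a ⊕ 61 = 0b
byte 1: (e9 ⊕ 42) ⊕ 74 = ab ⊕ 74 = df
byte 2: (31 ⊕ 84) ⊕ 74 = b5 ⊕ 74 = c1
byte 3: (29 ⊕ 17) ⊕ 61 = 3e ⊕ 61 = 5f
byte 4: (3a ⊕ 55) ⊕ 63 = 6f ⊕ 63 = 0c
byte 5: (a6 ⊕ 5d) ⊕ 6b = fb ⊕ 6b = 90
byte 6: (38 ⊕ 0e) ⊕ 20 = 36 ⊕ 20 = 16
byte 7: (29 ⊕ d7) ⊕ 43 = fe ⊕ 43 = bd
byte 8: (7c ⊕ ef) ⊕ 61 = 93 ⊕ 61 = f2
byte 9: (10 ⊕ dd) ⊕ 69 = cd ⊕ 69 = a4
byte 10: (57 ⊕ ae) ⊕ 72 = f9 ⊕ 72 = 8b
byte 11: (00 ⊕ 14) ⊕ 6f = 14 ⊕ 6f = 7b
byte 12: (8a ⊕ 40) ⊕ 20 = ca ⊕ 20 = ea

0b df c1 5f 0c 90 16 bd f2 a4 8b 7b ea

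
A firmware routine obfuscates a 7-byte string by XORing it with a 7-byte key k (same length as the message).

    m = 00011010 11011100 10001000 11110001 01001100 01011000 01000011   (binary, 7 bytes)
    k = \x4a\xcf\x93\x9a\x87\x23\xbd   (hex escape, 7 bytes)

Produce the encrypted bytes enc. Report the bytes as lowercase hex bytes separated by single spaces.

50 13 1b 6b cb 7b fe

1a XOR 4a = 50
dc XOR cf = 13
88 XOR 93 = 1b
f1 XOR 9a = 6b
4c XOR 87 = cb
58 XOR 23 = 7b
43 XOR bd = fe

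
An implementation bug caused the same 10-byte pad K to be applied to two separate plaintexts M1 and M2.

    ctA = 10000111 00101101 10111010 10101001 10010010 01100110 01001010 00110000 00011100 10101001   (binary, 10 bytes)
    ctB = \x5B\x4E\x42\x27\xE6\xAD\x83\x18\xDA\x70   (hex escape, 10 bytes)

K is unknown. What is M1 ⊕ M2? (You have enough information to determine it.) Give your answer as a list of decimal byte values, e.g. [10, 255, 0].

ctA ⊕ ctB = (M1 ⊕ K) ⊕ (M2 ⊕ K) = M1 ⊕ M2 — the shared key cancels under XOR.
87 xor 5b = dc
2d xor 4e = 63
ba xor 42 = f8
a9 xor 27 = 8e
92 xor e6 = 74
66 xor ad = cb
4a xor 83 = c9
30 xor 18 = 28
1c xor da = c6
a9 xor 70 = d9

[220, 99, 248, 142, 116, 203, 201, 40, 198, 217]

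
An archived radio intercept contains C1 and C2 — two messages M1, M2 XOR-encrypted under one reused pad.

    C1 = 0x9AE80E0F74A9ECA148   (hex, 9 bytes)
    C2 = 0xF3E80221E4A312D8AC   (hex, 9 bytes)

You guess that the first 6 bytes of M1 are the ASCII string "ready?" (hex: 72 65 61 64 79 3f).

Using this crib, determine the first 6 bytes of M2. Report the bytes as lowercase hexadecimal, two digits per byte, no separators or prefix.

First, C1 ⊕ C2 = (M1 ⊕ K) ⊕ (M2 ⊕ K) = M1 ⊕ M2, so the key drops out. Then M2 = (M1 ⊕ M2) ⊕ M1 over the first 6 bytes.
byte 0: (9a ⊕ f3) ⊕ 72 = 69 ⊕ 72 = 1b
byte 1: (e8 ⊕ e8) ⊕ 65 = 00 ⊕ 65 = 65
byte 2: (0e ⊕ 02) ⊕ 61 = 0c ⊕ 61 = 6d
byte 3: (0f ⊕ 21) ⊕ 64 = 2e ⊕ 64 = 4a
byte 4: (74 ⊕ e4) ⊕ 79 = 90 ⊕ 79 = e9
byte 5: (a9 ⊕ a3) ⊕ 3f = 0a ⊕ 3f = 35

1b656d4ae935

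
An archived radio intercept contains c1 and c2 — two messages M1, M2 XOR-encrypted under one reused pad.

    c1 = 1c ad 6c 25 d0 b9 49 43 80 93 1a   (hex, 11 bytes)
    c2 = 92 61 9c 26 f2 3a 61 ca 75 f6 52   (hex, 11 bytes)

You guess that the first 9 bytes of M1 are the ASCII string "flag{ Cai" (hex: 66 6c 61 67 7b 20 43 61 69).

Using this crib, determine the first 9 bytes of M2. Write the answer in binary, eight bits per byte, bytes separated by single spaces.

First, c1 ⊕ c2 = (M1 ⊕ K) ⊕ (M2 ⊕ K) = M1 ⊕ M2, so the key drops out. Then M2 = (M1 ⊕ M2) ⊕ M1 over the first 9 bytes.
byte 0: (1c ⊕ 92) ⊕ 66 = 8e ⊕ 66 = e8
byte 1: (ad ⊕ 61) ⊕ 6c = cc ⊕ 6c = a0
byte 2: (6c ⊕ 9c) ⊕ 61 = f0 ⊕ 61 = 91
byte 3: (25 ⊕ 26) ⊕ 67 = 03 ⊕ 67 = 64
byte 4: (d0 ⊕ f2) ⊕ 7b = 22 ⊕ 7b = 59
byte 5: (b9 ⊕ 3a) ⊕ 20 = 83 ⊕ 20 = a3
byte 6: (49 ⊕ 61) ⊕ 43 = 28 ⊕ 43 = 6b
byte 7: (43 ⊕ ca) ⊕ 61 = 89 ⊕ 61 = e8
byte 8: (80 ⊕ 75) ⊕ 69 = f5 ⊕ 69 = 9c

11101000 10100000 10010001 01100100 01011001 10100011 01101011 11101000 10011100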